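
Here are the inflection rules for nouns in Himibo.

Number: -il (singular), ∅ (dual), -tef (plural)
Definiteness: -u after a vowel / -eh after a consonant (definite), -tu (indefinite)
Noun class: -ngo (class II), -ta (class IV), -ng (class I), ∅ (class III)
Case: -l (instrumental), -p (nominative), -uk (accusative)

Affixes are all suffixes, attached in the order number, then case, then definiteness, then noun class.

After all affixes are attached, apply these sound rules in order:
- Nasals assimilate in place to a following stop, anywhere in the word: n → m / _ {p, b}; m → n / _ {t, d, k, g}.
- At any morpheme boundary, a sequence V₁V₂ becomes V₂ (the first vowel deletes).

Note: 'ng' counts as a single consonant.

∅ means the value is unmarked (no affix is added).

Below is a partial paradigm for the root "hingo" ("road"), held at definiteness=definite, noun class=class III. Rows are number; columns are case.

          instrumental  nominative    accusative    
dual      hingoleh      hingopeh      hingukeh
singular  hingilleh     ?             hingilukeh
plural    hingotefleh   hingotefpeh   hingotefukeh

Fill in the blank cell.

hingilpeh

Attach number singular -il → hingoil.
Attach case nominative -p → hingoilp.
Attach definiteness definite -eh (after consonant 'p') → hingoilpeh.
noun class = class III: zero marking, form stays hingoilpeh.
Nasal assimilation: no change.
Apply vowel deletion: hingoilpeh → hingilpeh.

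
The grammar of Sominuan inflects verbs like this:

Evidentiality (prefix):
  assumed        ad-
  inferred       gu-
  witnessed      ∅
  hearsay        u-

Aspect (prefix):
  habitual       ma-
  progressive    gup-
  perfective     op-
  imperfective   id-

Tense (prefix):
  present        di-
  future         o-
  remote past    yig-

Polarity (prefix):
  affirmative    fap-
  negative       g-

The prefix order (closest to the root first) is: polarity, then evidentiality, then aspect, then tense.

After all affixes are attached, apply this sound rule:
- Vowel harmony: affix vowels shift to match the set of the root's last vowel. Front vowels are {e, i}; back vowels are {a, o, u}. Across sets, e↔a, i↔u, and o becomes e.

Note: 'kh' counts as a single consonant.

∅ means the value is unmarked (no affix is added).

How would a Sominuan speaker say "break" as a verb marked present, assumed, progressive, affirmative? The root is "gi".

digipedfepgi

Attach polarity affirmative fap- → fapgi.
Attach evidentiality assumed ad- → adfapgi.
Attach aspect progressive gup- → gupadfapgi.
Attach tense present di- → digupadfapgi.
Apply vowel harmony: digupadfapgi → digipedfepgi.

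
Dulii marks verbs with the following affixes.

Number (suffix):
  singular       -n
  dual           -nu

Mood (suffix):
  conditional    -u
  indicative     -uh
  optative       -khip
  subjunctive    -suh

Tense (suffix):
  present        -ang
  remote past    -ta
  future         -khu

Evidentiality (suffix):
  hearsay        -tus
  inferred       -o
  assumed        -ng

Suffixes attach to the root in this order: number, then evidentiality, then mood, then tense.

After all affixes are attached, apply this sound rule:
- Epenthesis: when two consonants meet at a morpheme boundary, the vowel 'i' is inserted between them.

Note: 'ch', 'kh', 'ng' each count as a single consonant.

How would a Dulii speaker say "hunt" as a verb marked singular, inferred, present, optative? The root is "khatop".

khatopinokhipang

Attach number singular -n → khatopn.
Attach evidentiality inferred -o → khatopno.
Attach mood optative -khip → khatopnokhip.
Attach tense present -ang → khatopnokhipang.
Apply epenthesis: khatopnokhipang → khatopinokhipang.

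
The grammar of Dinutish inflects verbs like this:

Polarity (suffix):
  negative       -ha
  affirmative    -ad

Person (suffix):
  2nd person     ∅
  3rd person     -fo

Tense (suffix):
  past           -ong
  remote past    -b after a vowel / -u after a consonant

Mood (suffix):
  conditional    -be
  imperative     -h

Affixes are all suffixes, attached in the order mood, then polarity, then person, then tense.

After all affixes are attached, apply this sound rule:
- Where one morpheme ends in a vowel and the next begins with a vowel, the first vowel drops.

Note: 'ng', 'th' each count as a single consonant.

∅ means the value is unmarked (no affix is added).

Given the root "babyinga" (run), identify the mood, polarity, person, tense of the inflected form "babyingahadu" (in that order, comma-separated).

imperative, affirmative, 2nd person, remote past

Segment: babyinga-h-ad-u.
mood: -h → imperative.
polarity: -ad → affirmative.
person: ∅ → 2nd person.
tense: -b/u → remote past.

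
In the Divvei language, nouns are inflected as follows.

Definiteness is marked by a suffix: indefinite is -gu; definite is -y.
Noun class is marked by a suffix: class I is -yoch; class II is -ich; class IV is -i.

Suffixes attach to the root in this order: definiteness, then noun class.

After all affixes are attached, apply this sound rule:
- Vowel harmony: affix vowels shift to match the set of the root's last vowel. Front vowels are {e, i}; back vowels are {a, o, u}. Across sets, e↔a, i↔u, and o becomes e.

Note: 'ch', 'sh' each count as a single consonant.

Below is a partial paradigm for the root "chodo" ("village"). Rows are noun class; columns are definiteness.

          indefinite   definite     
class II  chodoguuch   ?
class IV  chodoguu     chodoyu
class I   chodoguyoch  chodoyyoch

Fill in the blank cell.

Attach definiteness definite -y → chodoy.
Attach noun class class II -ich → chodoyich.
Apply vowel harmony: chodoyich → chodoyuch.

chodoyuch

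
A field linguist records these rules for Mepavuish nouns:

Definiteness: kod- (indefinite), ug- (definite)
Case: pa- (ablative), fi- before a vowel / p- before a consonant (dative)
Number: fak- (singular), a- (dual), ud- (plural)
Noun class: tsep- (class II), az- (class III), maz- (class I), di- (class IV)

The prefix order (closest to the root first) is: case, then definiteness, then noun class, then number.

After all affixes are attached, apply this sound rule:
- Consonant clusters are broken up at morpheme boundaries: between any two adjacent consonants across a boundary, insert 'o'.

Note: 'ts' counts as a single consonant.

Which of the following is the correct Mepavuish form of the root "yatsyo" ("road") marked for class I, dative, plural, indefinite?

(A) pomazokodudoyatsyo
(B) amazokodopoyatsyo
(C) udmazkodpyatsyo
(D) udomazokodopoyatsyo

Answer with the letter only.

Attach case dative p- (before consonant 'y') → pyatsyo.
Attach definiteness indefinite kod- → kodpyatsyo.
Attach noun class class I maz- → mazkodpyatsyo.
Attach number plural ud- → udmazkodpyatsyo.
Apply epenthesis: udmazkodpyatsyo → udomazokodopoyatsyo.
So the correct form is udomazokodopoyatsyo, option (D).
(B) amazokodopoyatsyo is wrong: it uses dual instead of plural for number.
(C) udmazkodpyatsyo is wrong: it fails to apply the sound rule(s).
(A) pomazokodudoyatsyo is wrong: it has the affixes in the wrong order.

D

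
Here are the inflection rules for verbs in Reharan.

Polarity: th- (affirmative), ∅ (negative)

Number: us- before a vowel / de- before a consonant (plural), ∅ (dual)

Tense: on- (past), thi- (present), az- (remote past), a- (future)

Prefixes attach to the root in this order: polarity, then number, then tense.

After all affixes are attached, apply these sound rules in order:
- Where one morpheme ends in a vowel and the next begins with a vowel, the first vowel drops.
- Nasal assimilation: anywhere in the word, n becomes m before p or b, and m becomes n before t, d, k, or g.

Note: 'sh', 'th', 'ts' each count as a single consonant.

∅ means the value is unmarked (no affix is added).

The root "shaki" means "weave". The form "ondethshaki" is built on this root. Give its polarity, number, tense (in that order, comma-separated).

Segment: on-de-th-shaki.
polarity: th- → affirmative.
number: us/de- → plural.
tense: on- → past.

affirmative, plural, past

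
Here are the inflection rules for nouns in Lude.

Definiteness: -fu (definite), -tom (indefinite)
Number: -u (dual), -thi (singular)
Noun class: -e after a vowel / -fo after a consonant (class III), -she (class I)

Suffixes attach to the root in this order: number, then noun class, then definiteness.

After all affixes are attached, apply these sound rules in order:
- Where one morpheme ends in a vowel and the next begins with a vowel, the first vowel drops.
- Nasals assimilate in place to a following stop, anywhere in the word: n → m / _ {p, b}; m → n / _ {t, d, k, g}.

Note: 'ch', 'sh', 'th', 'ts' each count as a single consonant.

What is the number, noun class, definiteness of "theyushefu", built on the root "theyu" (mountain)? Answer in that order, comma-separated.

dual, class I, definite

Segment: theyu-u-she-fu.
number: -u → dual.
noun class: -she → class I.
definiteness: -fu → definite.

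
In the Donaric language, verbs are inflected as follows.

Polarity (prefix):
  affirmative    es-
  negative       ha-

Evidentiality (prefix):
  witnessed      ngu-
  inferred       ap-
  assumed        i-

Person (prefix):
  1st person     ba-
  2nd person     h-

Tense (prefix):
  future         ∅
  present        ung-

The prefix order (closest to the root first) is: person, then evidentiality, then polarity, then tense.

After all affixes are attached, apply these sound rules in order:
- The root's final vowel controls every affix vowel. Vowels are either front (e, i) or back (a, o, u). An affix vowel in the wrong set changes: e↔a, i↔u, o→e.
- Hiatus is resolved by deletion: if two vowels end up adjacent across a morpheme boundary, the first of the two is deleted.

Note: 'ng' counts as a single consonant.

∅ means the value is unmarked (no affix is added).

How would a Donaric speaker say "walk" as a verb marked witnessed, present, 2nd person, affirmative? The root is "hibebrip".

Attach person 2nd person h- → hhibebrip.
Attach evidentiality witnessed ngu- → nguhhibebrip.
Attach polarity affirmative es- → esnguhhibebrip.
Attach tense present ung- → ungesnguhhibebrip.
Apply vowel harmony: ungesnguhhibebrip → ingesngihhibebrip.
Vowel deletion: no change.

ingesngihhibebrip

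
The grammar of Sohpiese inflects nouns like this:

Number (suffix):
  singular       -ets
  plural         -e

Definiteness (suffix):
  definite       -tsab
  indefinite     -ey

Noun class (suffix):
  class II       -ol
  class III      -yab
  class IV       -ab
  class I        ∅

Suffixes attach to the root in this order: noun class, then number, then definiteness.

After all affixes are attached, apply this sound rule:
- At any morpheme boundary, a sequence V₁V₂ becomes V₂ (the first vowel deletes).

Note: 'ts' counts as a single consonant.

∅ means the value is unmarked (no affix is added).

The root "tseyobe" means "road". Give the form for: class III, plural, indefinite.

Attach noun class class III -yab → tseyobeyab.
Attach number plural -e → tseyobeyabe.
Attach definiteness indefinite -ey → tseyobeyabeey.
Apply vowel deletion: tseyobeyabeey → tseyobeyabey.

tseyobeyabey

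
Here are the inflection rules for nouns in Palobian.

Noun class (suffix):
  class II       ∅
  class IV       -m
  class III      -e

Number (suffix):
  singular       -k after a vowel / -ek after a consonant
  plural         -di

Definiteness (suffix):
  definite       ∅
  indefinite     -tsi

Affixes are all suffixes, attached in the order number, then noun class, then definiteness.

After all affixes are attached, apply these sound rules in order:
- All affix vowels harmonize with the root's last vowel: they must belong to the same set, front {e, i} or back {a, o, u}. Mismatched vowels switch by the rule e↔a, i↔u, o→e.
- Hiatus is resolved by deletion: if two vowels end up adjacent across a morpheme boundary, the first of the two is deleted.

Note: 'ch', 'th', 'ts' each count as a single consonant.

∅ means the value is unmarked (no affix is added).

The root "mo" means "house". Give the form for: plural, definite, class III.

moda

Attach number plural -di → modi.
Attach noun class class III -e → modie.
definiteness = definite: zero marking, form stays modie.
Apply vowel harmony: modie → modua.
Apply vowel deletion: modua → moda.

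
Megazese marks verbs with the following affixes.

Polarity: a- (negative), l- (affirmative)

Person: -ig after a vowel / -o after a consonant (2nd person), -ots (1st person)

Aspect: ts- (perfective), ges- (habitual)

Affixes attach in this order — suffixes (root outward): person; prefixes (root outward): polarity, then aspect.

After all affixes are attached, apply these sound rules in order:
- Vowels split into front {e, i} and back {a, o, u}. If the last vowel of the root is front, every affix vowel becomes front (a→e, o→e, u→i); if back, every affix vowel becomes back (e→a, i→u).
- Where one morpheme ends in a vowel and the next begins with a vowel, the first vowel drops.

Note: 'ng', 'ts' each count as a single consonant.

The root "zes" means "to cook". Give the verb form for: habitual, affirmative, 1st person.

geslzesets

Attach polarity affirmative l- → lzes.
Attach aspect habitual ges- → geslzes.
Attach person 1st person -ots → geslzesots.
Apply vowel harmony: geslzesots → geslzesets.
Vowel deletion: no change.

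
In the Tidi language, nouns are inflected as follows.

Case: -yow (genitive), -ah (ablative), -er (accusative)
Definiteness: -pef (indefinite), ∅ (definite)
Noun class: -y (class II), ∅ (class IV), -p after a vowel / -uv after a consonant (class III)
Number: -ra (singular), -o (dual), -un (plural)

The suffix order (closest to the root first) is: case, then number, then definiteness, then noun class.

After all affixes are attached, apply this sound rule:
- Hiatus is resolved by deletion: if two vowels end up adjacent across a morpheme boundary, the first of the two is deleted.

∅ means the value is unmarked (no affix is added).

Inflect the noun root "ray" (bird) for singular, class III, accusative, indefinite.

rayerrapefuv

Attach case accusative -er → rayer.
Attach number singular -ra → rayerra.
Attach definiteness indefinite -pef → rayerrapef.
Attach noun class class III -uv (after consonant 'f') → rayerrapefuv.
Vowel deletion: no change.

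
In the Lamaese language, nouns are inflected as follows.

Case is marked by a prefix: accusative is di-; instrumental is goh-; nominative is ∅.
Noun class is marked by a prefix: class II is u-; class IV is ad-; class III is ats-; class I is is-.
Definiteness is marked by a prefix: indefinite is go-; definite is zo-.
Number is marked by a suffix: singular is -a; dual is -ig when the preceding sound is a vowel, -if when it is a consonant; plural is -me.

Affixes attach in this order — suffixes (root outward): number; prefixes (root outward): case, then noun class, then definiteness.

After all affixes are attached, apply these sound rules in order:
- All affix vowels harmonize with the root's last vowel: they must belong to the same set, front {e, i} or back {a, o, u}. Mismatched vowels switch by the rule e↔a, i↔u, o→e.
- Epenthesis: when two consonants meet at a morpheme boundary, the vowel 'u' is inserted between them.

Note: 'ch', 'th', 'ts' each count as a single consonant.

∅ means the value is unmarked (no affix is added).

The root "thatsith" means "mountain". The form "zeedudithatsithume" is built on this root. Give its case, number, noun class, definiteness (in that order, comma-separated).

accusative, plural, class IV, definite

Segment: zo-ad-di-thatsith-me.
case: di- → accusative.
number: -me → plural.
noun class: ad- → class IV.
definiteness: zo- → definite.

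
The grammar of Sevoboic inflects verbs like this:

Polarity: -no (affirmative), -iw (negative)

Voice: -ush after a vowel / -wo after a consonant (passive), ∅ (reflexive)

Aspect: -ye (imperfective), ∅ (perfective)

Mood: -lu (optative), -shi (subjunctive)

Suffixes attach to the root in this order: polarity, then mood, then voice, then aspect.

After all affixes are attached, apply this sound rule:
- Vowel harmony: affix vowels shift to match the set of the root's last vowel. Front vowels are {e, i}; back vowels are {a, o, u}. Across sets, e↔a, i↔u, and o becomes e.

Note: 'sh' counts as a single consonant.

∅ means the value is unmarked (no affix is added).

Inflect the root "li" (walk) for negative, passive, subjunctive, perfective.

Attach polarity negative -iw → liiw.
Attach mood subjunctive -shi → liiwshi.
Attach voice passive -ush (after vowel 'i') → liiwshiush.
aspect = perfective: zero marking, form stays liiwshiush.
Apply vowel harmony: liiwshiush → liiwshiish.

liiwshiish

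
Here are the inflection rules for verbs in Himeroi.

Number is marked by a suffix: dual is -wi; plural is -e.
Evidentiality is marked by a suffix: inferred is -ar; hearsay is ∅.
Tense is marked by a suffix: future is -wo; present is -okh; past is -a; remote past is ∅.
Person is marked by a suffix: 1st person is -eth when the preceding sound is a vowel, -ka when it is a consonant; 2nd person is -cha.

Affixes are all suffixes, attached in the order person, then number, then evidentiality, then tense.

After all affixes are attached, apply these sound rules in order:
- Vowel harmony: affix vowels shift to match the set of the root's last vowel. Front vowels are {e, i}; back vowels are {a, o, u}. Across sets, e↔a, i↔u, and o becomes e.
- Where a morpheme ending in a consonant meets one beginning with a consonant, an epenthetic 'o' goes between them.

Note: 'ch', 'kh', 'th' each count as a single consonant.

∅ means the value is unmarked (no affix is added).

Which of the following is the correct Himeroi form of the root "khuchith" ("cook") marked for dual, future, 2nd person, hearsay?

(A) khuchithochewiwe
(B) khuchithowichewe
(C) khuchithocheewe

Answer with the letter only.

A

Attach person 2nd person -cha → khuchithcha.
Attach number dual -wi → khuchithchawi.
evidentiality = hearsay: zero marking, form stays khuchithchawi.
Attach tense future -wo → khuchithchawiwo.
Apply vowel harmony: khuchithchawiwo → khuchithchewiwe.
Apply epenthesis: khuchithchewiwe → khuchithochewiwe.
So the correct form is khuchithochewiwe, option (A).
(B) khuchithowichewe is wrong: it has the affixes in the wrong order.
(C) khuchithocheewe is wrong: it uses plural instead of dual for number.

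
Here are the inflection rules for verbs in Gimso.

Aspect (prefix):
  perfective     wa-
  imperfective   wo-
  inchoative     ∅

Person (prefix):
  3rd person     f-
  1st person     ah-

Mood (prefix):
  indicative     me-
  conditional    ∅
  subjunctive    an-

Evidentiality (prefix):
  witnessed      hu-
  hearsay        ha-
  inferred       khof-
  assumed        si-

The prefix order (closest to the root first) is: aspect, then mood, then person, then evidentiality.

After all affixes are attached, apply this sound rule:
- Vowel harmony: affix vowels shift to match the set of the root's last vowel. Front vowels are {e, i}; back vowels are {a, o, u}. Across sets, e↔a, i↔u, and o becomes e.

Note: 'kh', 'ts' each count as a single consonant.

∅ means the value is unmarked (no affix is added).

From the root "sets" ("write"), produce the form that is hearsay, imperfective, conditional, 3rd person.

Attach aspect imperfective wo- → wosets.
mood = conditional: zero marking, form stays wosets.
Attach person 3rd person f- → fwosets.
Attach evidentiality hearsay ha- → hafwosets.
Apply vowel harmony: hafwosets → hefwesets.

hefwesets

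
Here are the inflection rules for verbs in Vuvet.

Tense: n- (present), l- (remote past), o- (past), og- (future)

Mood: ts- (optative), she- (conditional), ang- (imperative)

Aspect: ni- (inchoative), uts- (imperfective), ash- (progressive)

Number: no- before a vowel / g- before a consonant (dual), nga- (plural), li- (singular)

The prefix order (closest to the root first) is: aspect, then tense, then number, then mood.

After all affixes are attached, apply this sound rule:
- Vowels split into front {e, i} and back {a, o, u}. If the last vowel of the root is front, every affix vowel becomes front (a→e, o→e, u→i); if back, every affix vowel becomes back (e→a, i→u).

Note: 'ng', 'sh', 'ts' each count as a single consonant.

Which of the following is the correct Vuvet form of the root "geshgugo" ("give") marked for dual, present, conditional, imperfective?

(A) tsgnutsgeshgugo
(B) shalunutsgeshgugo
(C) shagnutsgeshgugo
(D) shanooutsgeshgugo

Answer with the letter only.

C

Attach aspect imperfective uts- → utsgeshgugo.
Attach tense present n- → nutsgeshgugo.
Attach number dual g- (before consonant 'n') → gnutsgeshgugo.
Attach mood conditional she- → shegnutsgeshgugo.
Apply vowel harmony: shegnutsgeshgugo → shagnutsgeshgugo.
So the correct form is shagnutsgeshgugo, option (C).
(B) shalunutsgeshgugo is wrong: it uses singular instead of dual for number.
(A) tsgnutsgeshgugo is wrong: it uses optative instead of conditional for mood.
(D) shanooutsgeshgugo is wrong: it uses past instead of present for tense.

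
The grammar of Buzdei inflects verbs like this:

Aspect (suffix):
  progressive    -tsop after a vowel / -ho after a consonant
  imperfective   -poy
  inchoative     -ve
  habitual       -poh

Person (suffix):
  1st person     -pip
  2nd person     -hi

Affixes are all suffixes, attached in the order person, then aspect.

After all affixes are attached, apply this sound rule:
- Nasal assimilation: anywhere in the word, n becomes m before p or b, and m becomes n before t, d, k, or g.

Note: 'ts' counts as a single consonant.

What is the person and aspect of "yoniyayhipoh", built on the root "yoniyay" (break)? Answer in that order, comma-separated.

2nd person, habitual

Segment: yoniyay-hi-poh.
person: -hi → 2nd person.
aspect: -poh → habitual.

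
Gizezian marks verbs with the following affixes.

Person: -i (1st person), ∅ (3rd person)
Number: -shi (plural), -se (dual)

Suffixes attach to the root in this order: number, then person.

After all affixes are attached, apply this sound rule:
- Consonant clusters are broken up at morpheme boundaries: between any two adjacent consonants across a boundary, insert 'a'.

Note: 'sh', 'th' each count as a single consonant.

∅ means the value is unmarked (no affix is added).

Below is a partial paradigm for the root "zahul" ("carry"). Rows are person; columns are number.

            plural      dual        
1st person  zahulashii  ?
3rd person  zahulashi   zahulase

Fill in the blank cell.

zahulasei

Attach number dual -se → zahulse.
Attach person 1st person -i → zahulsei.
Apply epenthesis: zahulsei → zahulasei.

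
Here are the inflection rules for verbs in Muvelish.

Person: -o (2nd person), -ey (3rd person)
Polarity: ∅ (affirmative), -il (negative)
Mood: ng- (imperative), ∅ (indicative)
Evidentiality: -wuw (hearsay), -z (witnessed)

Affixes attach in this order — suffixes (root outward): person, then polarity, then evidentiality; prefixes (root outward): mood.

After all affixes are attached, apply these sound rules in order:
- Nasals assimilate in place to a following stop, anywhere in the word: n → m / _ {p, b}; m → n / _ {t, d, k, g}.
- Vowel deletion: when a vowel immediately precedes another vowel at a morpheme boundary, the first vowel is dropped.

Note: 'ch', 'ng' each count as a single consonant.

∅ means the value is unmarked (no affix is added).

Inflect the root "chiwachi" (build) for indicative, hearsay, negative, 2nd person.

chiwachilwuw

Attach person 2nd person -o → chiwachio.
Attach polarity negative -il → chiwachioil.
mood = indicative: zero marking, form stays chiwachioil.
Attach evidentiality hearsay -wuw → chiwachioilwuw.
Nasal assimilation: no change.
Apply vowel deletion: chiwachioilwuw → chiwachilwuw.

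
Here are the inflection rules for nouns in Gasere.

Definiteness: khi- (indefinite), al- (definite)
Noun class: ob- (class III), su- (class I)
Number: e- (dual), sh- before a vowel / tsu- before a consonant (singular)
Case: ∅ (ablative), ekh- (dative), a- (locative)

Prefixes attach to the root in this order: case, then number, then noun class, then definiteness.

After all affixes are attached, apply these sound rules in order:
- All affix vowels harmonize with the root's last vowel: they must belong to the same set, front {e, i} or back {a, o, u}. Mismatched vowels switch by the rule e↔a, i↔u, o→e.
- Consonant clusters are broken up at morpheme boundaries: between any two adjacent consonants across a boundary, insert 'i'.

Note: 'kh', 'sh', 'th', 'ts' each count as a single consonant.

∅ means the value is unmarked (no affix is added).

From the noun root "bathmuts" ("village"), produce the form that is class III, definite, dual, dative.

alobaakhibathmuts

Attach case dative ekh- → ekhbathmuts.
Attach number dual e- → eekhbathmuts.
Attach noun class class III ob- → obeekhbathmuts.
Attach definiteness definite al- → alobeekhbathmuts.
Apply vowel harmony: alobeekhbathmuts → alobaakhbathmuts.
Apply epenthesis: alobaakhbathmuts → alobaakhibathmuts.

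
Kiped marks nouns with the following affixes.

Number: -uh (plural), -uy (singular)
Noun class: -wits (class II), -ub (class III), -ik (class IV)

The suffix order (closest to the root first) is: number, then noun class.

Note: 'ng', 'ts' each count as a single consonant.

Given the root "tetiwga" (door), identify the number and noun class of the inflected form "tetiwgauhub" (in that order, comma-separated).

plural, class III

Segment: tetiwga-uh-ub.
number: -uh → plural.
noun class: -ub → class III.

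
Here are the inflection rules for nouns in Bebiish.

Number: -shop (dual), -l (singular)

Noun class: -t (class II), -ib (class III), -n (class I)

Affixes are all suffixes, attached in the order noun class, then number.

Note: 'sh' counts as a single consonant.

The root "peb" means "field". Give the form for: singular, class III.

Attach noun class class III -ib → pebib.
Attach number singular -l → pebibl.

pebibl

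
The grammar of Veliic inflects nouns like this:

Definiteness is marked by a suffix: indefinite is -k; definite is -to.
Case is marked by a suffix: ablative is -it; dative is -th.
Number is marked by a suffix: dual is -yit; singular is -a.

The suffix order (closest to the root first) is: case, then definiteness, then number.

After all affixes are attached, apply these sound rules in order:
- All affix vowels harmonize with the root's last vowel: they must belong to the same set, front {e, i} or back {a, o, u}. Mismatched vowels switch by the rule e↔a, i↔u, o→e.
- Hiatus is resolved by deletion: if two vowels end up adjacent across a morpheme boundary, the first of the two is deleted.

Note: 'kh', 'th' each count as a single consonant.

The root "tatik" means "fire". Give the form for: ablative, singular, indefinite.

tatikitke

Attach case ablative -it → tatikit.
Attach definiteness indefinite -k → tatikitk.
Attach number singular -a → tatikitka.
Apply vowel harmony: tatikitka → tatikitke.
Vowel deletion: no change.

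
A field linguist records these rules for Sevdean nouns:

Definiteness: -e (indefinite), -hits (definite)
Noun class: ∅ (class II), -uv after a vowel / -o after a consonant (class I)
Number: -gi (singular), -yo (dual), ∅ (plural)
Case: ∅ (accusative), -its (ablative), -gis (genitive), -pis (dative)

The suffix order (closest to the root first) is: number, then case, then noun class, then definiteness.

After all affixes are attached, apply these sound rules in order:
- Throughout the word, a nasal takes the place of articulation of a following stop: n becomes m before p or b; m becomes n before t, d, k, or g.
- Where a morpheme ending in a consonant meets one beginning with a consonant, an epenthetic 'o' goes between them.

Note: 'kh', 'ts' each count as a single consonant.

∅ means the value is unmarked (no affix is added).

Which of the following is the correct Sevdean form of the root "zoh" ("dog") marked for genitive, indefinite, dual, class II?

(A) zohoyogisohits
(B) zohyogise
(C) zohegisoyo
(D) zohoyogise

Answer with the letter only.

Attach number dual -yo → zohyo.
Attach case genitive -gis → zohyogis.
noun class = class II: zero marking, form stays zohyogis.
Attach definiteness indefinite -e → zohyogise.
Nasal assimilation: no change.
Apply epenthesis: zohyogise → zohoyogise.
So the correct form is zohoyogise, option (D).
(B) zohyogise is wrong: it fails to apply the sound rule(s).
(C) zohegisoyo is wrong: it has the affixes in the wrong order.
(A) zohoyogisohits is wrong: it uses definite instead of indefinite for definiteness.

D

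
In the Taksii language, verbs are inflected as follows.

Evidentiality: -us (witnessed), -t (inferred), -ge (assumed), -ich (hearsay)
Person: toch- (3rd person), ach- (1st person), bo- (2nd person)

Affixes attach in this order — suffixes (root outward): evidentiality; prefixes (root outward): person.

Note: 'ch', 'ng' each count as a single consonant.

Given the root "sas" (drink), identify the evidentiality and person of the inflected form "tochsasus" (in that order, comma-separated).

witnessed, 3rd person

Segment: toch-sas-us.
evidentiality: -us → witnessed.
person: toch- → 3rd person.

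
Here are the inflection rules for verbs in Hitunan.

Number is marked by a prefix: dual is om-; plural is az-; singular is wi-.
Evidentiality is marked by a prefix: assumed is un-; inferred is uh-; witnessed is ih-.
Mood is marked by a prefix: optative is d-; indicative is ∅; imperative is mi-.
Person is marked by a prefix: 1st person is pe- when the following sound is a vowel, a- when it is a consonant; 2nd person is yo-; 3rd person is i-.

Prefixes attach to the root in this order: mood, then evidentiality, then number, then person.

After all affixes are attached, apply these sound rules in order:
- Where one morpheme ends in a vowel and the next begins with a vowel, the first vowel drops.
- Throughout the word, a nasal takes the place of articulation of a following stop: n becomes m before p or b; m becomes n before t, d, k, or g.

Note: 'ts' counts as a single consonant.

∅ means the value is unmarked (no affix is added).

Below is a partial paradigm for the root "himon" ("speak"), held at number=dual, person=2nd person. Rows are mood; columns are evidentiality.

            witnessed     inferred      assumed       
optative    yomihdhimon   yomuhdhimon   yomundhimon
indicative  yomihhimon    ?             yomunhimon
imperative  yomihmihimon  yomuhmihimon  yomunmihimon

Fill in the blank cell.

yomuhhimon

mood = indicative: zero marking, form stays himon.
Attach evidentiality inferred uh- → uhhimon.
Attach number dual om- → omuhhimon.
Attach person 2nd person yo- → yoomuhhimon.
Apply vowel deletion: yoomuhhimon → yomuhhimon.
Nasal assimilation: no change.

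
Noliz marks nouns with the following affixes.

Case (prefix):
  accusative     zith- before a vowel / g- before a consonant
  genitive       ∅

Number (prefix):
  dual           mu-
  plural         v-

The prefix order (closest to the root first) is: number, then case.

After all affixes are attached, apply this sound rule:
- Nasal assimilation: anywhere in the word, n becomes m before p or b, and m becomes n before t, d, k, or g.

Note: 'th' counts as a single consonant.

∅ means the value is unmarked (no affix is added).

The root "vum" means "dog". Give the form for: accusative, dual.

Attach number dual mu- → muvum.
Attach case accusative g- (before consonant 'm') → gmuvum.
Nasal assimilation: no change.

gmuvum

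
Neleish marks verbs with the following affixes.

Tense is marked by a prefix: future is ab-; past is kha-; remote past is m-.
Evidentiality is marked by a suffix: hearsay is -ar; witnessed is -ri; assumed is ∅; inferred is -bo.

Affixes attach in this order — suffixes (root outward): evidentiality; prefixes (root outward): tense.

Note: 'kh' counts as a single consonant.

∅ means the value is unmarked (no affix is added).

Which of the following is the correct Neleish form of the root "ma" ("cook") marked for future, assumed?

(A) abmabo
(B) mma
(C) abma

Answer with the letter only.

Attach tense future ab- → abma.
evidentiality = assumed: zero marking, form stays abma.
So the correct form is abma, option (C).
(A) abmabo is wrong: it uses inferred instead of assumed for evidentiality.
(B) mma is wrong: it uses remote past instead of future for tense.

C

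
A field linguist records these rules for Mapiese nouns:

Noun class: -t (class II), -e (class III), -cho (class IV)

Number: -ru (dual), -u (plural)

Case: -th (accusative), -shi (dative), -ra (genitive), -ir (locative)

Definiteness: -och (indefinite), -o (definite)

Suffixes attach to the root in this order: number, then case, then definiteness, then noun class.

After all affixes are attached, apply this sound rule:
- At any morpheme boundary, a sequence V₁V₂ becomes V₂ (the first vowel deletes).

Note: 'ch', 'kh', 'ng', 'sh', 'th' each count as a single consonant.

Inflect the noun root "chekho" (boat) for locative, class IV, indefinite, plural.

chekhirochcho

Attach number plural -u → chekhou.
Attach case locative -ir → chekhouir.
Attach definiteness indefinite -och → chekhouiroch.
Attach noun class class IV -cho → chekhouirochcho.
Apply vowel deletion: chekhouirochcho → chekhirochcho.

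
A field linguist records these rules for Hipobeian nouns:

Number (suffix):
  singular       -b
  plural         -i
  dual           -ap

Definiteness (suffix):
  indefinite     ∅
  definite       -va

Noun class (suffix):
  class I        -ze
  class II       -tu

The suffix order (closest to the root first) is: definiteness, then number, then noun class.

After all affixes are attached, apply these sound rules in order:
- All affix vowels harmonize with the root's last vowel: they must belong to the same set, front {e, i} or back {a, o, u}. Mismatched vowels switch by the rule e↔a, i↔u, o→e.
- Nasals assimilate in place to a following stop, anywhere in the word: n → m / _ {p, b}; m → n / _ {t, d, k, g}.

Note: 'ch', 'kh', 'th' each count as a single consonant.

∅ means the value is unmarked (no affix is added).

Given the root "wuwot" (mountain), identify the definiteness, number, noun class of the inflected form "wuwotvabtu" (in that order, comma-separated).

definite, singular, class II

Segment: wuwot-va-b-tu.
definiteness: -va → definite.
number: -b → singular.
noun class: -tu → class II.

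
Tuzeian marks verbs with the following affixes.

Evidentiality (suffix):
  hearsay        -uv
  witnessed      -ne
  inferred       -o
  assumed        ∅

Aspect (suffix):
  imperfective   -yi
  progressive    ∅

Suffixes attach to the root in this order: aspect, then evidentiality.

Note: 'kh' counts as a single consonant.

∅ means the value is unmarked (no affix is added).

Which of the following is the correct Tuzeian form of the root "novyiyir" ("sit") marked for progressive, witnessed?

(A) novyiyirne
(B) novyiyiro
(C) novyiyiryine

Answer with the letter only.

aspect = progressive: zero marking, form stays novyiyir.
Attach evidentiality witnessed -ne → novyiyirne.
So the correct form is novyiyirne, option (A).
(C) novyiyiryine is wrong: it uses imperfective instead of progressive for aspect.
(B) novyiyiro is wrong: it uses inferred instead of witnessed for evidentiality.

A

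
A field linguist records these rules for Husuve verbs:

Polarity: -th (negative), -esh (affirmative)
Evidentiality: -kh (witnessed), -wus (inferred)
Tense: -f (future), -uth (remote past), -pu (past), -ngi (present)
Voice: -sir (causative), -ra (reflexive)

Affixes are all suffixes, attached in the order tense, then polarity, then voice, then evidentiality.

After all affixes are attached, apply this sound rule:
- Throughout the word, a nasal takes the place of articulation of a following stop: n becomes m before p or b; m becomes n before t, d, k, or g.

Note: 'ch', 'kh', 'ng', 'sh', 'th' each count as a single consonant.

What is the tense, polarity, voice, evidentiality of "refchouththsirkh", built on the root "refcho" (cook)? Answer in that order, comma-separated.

Segment: refcho-uth-th-sir-kh.
tense: -uth → remote past.
polarity: -th → negative.
voice: -sir → causative.
evidentiality: -kh → witnessed.

remote past, negative, causative, witnessed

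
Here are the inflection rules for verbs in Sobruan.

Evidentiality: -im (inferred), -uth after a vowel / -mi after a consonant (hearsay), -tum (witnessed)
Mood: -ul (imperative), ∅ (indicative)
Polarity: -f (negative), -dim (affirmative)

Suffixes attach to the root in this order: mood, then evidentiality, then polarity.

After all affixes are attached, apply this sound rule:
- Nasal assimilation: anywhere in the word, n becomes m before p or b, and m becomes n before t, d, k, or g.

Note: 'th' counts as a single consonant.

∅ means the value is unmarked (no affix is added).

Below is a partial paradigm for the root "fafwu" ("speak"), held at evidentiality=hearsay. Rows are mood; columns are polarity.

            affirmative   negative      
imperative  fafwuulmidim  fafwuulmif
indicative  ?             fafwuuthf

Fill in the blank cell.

fafwuuthdim

mood = indicative: zero marking, form stays fafwu.
Attach evidentiality hearsay -uth (after vowel 'u') → fafwuuth.
Attach polarity affirmative -dim → fafwuuthdim.
Nasal assimilation: no change.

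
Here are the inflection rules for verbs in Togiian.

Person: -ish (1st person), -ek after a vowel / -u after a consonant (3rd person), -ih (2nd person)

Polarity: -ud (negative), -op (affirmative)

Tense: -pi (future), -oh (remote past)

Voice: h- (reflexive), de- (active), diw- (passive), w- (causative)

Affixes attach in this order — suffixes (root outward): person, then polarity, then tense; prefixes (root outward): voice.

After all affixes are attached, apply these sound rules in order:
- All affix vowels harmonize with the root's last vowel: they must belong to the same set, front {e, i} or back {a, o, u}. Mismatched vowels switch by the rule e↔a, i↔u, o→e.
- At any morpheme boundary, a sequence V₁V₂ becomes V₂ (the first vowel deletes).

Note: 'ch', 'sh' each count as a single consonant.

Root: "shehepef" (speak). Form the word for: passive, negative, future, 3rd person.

Attach person 3rd person -u (after consonant 'f') → shehepefu.
Attach polarity negative -ud → shehepefuud.
Attach voice passive diw- → diwshehepefuud.
Attach tense future -pi → diwshehepefuudpi.
Apply vowel harmony: diwshehepefuudpi → diwshehepefiidpi.
Apply vowel deletion: diwshehepefiidpi → diwshehepefidpi.

diwshehepefidpi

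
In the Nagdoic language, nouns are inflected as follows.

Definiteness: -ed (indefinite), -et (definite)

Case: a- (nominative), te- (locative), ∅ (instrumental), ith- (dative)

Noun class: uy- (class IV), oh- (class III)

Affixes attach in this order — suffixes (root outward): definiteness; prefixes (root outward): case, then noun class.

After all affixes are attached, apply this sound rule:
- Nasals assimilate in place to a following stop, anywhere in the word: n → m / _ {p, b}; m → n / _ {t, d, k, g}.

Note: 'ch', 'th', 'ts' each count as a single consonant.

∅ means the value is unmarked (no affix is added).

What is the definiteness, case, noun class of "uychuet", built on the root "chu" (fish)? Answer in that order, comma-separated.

definite, instrumental, class IV

Segment: uy-chu-et.
definiteness: -et → definite.
case: ∅ → instrumental.
noun class: uy- → class IV.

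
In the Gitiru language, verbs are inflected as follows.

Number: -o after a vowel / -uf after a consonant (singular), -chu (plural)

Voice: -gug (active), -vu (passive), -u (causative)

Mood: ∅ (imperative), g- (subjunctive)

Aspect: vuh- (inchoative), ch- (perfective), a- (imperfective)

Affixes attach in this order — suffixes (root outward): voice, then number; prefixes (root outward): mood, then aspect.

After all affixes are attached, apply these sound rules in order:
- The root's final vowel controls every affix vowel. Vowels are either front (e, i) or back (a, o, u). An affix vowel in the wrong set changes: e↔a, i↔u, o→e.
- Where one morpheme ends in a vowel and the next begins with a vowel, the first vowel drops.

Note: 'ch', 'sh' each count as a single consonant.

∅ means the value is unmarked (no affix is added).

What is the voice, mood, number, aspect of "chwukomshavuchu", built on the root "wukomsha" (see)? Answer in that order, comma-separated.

passive, imperative, plural, perfective

Segment: ch-wukomsha-vu-chu.
voice: -vu → passive.
mood: ∅ → imperative.
number: -chu → plural.
aspect: ch- → perfective.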